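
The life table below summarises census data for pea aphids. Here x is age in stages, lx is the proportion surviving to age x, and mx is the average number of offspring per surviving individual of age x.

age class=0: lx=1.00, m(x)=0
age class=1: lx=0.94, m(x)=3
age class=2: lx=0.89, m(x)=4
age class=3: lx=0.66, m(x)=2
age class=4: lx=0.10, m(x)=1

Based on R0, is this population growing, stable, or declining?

R0 = Σ lx·mx = 0 + 2.82 + 3.56 + 1.32 + 0.1 = 7.8
R0 > 1, so the population is growing.

growing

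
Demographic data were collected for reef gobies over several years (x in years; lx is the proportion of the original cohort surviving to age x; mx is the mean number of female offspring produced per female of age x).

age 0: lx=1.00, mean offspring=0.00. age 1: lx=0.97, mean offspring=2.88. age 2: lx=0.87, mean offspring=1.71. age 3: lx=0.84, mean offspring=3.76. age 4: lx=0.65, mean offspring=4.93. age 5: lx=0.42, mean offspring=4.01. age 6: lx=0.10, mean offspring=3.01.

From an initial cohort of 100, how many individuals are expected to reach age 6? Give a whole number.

10

Expected survivors = N0 · l_6 = 100 × 0.10 = 10 → 10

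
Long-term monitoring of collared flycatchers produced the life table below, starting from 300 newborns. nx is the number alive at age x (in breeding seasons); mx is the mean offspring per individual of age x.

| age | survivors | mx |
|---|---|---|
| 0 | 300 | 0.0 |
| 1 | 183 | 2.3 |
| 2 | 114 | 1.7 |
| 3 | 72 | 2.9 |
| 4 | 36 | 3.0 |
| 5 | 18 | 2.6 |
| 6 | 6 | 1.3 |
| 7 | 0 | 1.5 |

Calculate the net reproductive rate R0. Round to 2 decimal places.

lx = nx/n0 = nx/300: 1, 0.61, 0.38, 0.24, 0.12, 0.06, 0.02, 0
lx·mx by age: 0, 1.403, 0.646, 0.696, 0.36, 0.156, 0.026, 0
R0 = Σ lx·mx = 3.287 → 3.29

3.29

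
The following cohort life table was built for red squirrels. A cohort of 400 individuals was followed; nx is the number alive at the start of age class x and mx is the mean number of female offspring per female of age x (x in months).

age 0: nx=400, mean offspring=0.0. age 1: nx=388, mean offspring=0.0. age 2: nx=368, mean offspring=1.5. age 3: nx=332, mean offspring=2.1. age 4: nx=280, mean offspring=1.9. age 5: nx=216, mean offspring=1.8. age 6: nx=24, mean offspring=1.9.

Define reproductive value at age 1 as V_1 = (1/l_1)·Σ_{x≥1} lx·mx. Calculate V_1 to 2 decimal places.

lx = nx/n0 = nx/400: 1, 0.97, 0.92, 0.83, 0.7, 0.54, 0.06
lx·mx for x ≥ 1: 0, 1.38, 1.743, 1.33, 0.972, 0.114 → sum = 5.539
V_1 = 5.539 / l_1 = 5.539 / 0.97 = 5.710309… → 5.71

5.71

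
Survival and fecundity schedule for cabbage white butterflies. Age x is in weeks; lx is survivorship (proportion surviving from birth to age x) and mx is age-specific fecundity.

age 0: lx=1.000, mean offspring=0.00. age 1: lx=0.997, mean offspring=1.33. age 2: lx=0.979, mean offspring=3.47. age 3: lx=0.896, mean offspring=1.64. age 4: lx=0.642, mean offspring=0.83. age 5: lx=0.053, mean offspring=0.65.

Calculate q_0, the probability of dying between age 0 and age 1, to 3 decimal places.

0.003

q_0 = (l_0 − l_1) / l_0 = (1 − 0.997) / 1
     = 0.003 / 1 = 0.003 → 0.003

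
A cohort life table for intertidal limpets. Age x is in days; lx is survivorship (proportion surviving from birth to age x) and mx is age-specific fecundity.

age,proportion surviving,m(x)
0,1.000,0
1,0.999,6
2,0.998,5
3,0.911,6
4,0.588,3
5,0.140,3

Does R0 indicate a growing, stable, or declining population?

R0 = Σ lx·mx = 0 + 5.994 + 4.99 + 5.466 + 1.764 + 0.42 = 18.634
R0 > 1, so the population is growing.

growing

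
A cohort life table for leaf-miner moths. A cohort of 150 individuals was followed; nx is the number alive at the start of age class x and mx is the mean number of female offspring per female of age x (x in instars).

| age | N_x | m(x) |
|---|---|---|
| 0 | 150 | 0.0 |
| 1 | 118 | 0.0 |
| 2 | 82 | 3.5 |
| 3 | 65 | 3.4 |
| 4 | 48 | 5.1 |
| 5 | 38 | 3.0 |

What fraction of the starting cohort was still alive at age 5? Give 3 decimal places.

l_5 = n_5/n_0 = 38/150 = 0.253333… → 0.253

0.253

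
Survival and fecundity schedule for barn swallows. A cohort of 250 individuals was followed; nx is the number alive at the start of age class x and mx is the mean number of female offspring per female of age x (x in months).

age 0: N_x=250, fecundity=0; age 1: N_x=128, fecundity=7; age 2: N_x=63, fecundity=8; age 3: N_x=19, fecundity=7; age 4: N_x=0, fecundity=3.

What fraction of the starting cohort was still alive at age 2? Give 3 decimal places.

l_2 = n_2/n_0 = 63/250 = 0.252 → 0.252

0.252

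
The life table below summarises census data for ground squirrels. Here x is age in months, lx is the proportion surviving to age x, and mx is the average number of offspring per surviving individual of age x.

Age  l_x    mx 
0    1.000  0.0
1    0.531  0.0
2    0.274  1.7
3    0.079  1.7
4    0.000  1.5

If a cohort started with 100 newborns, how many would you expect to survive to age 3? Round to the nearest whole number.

8

Expected survivors = N0 · l_3 = 100 × 0.079 = 7.9 → 8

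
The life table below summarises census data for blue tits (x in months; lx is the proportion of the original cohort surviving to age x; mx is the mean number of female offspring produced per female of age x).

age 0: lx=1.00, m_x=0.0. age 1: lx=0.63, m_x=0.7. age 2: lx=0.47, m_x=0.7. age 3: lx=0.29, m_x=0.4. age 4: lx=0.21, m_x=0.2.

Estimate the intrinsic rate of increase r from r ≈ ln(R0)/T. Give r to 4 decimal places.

-0.0429

R0 = Σ lx·mx = 0 + 0.441 + 0.329 + 0.116 + 0.042 = 0.928
Σ x·lx·mx = 1.615; T = 1.615/0.928 = 1.7403…
r ≈ ln(R0)/T = ln(0.928)/1.7403… = -0.042937… → -0.0429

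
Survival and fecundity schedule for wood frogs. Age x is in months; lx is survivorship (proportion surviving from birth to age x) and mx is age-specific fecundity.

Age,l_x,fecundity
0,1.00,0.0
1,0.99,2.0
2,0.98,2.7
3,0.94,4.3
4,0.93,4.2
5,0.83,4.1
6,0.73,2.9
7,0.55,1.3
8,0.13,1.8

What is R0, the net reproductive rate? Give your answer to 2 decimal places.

lx·mx by age: 0, 1.98, 2.646, 4.042, 3.906, 3.403, 2.117, 0.715, 0.234
R0 = Σ lx·mx = 19.043 → 19.04

19.04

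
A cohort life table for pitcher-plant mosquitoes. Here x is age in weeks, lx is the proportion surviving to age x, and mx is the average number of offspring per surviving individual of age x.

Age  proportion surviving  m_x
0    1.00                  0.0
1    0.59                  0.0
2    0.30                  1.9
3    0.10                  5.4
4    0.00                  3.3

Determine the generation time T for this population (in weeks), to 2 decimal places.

2.49

lx·mx: 0, 0, 0.57, 0.54, 0 → R0 = 1.11
x·lx·mx: 0, 0, 1.14, 1.62, 0 → Σ = 2.76
T = 2.76 / 1.11 = 2.486486… → 2.49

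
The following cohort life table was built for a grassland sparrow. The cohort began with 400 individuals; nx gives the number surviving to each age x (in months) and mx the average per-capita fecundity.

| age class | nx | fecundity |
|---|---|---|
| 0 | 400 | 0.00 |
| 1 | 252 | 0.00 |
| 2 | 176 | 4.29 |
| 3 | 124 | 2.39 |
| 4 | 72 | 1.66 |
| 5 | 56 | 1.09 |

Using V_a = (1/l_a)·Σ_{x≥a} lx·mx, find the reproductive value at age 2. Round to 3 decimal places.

lx = nx/n0 = nx/400: 1, 0.63, 0.44, 0.31, 0.18, 0.14
lx·mx for x ≥ 2: 1.8876, 0.7409, 0.2988, 0.1526 → sum = 3.0799
V_2 = 3.0799 / l_2 = 3.0799 / 0.44 = 6.999773… → 7.000

7.000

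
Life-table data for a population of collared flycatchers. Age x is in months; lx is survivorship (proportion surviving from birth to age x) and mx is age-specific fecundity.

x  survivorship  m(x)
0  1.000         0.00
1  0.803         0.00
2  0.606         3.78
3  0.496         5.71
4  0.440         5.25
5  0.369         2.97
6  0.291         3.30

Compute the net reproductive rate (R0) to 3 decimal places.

9.489

lx·mx by age: 0, 0, 2.29068, 2.83216, 2.31, 1.09593, 0.9603
R0 = Σ lx·mx = 9.48907 → 9.489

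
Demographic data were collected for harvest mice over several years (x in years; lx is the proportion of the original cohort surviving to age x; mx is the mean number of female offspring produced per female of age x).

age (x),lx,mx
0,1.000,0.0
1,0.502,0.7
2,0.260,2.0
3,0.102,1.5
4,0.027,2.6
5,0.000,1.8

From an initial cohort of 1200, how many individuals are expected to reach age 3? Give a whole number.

122

Expected survivors = N0 · l_3 = 1200 × 0.102 = 122.4 → 122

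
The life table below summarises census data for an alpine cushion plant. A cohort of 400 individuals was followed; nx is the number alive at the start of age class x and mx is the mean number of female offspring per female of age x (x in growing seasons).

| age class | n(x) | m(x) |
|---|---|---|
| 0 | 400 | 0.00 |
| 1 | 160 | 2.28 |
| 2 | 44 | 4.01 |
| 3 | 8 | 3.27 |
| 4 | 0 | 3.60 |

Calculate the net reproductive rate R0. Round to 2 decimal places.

1.42

lx = nx/n0 = nx/400: 1, 0.4, 0.11, 0.02, 0
lx·mx by age: 0, 0.912, 0.4411, 0.0654, 0
R0 = Σ lx·mx = 1.4185 → 1.42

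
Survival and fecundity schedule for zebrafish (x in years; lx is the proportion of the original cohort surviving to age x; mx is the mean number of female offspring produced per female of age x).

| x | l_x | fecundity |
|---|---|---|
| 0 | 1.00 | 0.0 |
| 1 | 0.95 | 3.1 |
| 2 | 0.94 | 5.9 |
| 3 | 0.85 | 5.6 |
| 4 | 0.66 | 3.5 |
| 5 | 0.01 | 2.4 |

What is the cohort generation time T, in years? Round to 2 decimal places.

2.42

lx·mx: 0, 2.945, 5.546, 4.76, 2.31, 0.024 → R0 = 15.585
x·lx·mx: 0, 2.945, 11.092, 14.28, 9.24, 0.12 → Σ = 37.677
T = 37.677 / 15.585 = 2.417517… → 2.42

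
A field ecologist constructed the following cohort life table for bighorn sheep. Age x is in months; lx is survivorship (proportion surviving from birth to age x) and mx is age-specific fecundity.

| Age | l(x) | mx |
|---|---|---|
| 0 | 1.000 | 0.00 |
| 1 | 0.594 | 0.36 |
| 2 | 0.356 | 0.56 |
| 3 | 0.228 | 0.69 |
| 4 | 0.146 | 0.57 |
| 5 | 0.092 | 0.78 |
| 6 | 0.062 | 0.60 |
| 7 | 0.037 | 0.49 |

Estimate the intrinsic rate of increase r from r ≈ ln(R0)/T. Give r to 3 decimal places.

R0 = Σ lx·mx = 0 + 0.21384 + 0.19936 + 0.15732 + 0.08322 + 0.07176 + 0.0372 + 0.01813 = 0.78083
Σ x·lx·mx = 2.12631; T = 2.12631/0.78083 = 2.72314…
r ≈ ln(R0)/T = ln(0.78083)/2.72314… = -0.09085… → -0.091

-0.091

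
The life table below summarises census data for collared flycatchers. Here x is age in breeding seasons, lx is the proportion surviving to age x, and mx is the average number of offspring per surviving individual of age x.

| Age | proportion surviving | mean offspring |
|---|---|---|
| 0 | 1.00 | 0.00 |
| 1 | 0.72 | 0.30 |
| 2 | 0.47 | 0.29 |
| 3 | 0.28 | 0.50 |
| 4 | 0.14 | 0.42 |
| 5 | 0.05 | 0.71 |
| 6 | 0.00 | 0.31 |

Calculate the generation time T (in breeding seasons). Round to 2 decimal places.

2.25

lx·mx: 0, 0.216, 0.1363, 0.14, 0.0588, 0.0355, 0 → R0 = 0.5866
x·lx·mx: 0, 0.216, 0.2726, 0.42, 0.2352, 0.1775, 0 → Σ = 1.3213
T = 1.3213 / 0.5866 = 2.252472… → 2.25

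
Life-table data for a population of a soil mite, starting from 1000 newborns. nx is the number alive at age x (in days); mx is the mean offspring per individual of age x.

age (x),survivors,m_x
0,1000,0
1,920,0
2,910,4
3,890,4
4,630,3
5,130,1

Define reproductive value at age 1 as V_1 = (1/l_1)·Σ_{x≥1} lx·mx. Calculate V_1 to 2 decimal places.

10.02

lx = nx/n0 = nx/1000: 1, 0.92, 0.91, 0.89, 0.63, 0.13
lx·mx for x ≥ 1: 0, 3.64, 3.56, 1.89, 0.13 → sum = 9.22
V_1 = 9.22 / l_1 = 9.22 / 0.92 = 10.021739… → 10.02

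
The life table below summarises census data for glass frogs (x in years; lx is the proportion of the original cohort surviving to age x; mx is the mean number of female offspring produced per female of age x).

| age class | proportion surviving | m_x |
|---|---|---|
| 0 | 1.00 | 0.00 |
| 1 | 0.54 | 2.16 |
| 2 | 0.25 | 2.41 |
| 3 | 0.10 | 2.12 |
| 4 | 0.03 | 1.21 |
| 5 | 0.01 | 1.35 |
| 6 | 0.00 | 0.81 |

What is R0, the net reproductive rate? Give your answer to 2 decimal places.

2.03

lx·mx by age: 0, 1.1664, 0.6025, 0.212, 0.0363, 0.0135, 0
R0 = Σ lx·mx = 2.0307 → 2.03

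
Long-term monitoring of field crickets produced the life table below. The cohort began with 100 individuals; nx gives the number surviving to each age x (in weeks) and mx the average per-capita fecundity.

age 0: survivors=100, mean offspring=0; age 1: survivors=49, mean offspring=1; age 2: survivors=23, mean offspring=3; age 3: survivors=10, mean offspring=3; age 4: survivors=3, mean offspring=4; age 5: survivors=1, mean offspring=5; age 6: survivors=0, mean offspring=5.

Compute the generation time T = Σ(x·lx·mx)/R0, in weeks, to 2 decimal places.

lx = nx/n0 = nx/100: 1, 0.49, 0.23, 0.1, 0.03, 0.01, 0
lx·mx: 0, 0.49, 0.69, 0.3, 0.12, 0.05, 0 → R0 = 1.65
x·lx·mx: 0, 0.49, 1.38, 0.9, 0.48, 0.25, 0 → Σ = 3.5
T = 3.5 / 1.65 = 2.121212… → 2.12

2.12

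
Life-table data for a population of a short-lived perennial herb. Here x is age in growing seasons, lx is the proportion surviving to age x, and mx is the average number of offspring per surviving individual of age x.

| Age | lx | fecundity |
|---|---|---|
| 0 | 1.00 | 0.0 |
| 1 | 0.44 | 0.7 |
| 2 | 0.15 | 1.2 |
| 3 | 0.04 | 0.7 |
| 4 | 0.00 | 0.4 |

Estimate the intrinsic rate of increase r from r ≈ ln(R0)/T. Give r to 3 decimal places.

R0 = Σ lx·mx = 0 + 0.308 + 0.18 + 0.028 + 0 = 0.516
Σ x·lx·mx = 0.752; T = 0.752/0.516 = 1.45736…
r ≈ ln(R0)/T = ln(0.516)/1.45736… = -0.454… → -0.454

-0.454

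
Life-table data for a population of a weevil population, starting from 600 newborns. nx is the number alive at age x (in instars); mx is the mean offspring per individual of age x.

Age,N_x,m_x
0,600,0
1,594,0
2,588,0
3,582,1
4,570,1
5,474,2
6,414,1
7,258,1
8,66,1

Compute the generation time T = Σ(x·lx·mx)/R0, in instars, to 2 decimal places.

4.79

lx = nx/n0 = nx/600: 1, 0.99, 0.98, 0.97, 0.95, 0.79, 0.69, 0.43, 0.11
lx·mx: 0, 0, 0, 0.97, 0.95, 1.58, 0.69, 0.43, 0.11 → R0 = 4.73
x·lx·mx: 0, 0, 0, 2.91, 3.8, 7.9, 4.14, 3.01, 0.88 → Σ = 22.64
T = 22.64 / 4.73 = 4.786469… → 4.79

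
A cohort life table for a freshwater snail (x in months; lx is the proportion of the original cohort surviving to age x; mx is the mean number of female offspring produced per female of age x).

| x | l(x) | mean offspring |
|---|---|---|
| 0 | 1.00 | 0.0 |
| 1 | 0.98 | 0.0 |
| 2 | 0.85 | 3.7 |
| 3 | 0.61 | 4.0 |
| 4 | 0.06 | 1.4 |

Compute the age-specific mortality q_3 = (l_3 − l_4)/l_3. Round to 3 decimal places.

0.902

q_3 = (l_3 − l_4) / l_3 = (0.61 − 0.06) / 0.61
     = 0.55 / 0.61 = 0.901639… → 0.902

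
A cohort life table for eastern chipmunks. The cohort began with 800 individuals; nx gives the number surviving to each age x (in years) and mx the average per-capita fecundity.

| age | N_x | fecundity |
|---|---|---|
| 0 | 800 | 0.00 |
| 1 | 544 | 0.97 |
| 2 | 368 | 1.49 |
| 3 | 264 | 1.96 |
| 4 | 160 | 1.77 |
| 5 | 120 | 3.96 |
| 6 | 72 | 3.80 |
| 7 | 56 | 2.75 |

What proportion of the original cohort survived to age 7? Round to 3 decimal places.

l_7 = n_7/n_0 = 56/800 = 0.07 → 0.070

0.070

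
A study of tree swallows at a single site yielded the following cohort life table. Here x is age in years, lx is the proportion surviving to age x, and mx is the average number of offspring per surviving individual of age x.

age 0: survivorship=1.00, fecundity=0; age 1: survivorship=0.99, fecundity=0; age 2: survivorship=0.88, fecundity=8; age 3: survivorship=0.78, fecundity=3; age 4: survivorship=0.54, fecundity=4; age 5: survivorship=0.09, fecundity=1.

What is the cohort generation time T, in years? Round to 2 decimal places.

lx·mx: 0, 0, 7.04, 2.34, 2.16, 0.09 → R0 = 11.63
x·lx·mx: 0, 0, 14.08, 7.02, 8.64, 0.45 → Σ = 30.19
T = 30.19 / 11.63 = 2.595873… → 2.60

2.60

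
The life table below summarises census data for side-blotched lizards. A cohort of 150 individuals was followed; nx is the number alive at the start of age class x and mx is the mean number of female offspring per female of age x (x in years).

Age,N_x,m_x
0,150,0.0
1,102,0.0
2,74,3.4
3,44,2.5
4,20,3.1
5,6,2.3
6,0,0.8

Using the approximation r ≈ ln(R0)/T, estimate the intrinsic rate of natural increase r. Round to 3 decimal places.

0.407

lx = nx/n0 = nx/150: 1, 0.68, 0.49333…, 0.29333…, 0.13333…, 0.04, 0
R0 = Σ lx·mx = 0 + 0 + 1.67733… + 0.73333… + 0.41333… + 0.092 + 0 = 2.916…
Σ x·lx·mx = 7.668…; T = 7.668…/2.916… = 2.62963…
r ≈ ln(R0)/T = ln(2.916…)/2.62963… = 0.40698… → 0.407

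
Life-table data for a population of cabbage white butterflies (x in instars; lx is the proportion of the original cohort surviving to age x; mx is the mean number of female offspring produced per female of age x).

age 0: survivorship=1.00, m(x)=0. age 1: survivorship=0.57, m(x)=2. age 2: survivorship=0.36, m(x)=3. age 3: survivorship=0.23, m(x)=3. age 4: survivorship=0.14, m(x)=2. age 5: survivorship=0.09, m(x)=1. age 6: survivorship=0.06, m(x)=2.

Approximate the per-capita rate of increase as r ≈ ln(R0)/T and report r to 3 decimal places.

0.543

R0 = Σ lx·mx = 0 + 1.14 + 1.08 + 0.69 + 0.28 + 0.09 + 0.12 = 3.4
Σ x·lx·mx = 7.66; T = 7.66/3.4 = 2.25294…
r ≈ ln(R0)/T = ln(3.4)/2.25294… = 0.54319… → 0.543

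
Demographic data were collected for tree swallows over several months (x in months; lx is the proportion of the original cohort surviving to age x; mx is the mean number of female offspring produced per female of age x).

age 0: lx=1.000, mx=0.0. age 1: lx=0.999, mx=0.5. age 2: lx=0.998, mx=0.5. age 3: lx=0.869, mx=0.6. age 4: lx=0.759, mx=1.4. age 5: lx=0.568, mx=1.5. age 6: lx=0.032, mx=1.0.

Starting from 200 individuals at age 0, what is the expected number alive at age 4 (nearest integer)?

152

Expected survivors = N0 · l_4 = 200 × 0.759 = 151.8 → 152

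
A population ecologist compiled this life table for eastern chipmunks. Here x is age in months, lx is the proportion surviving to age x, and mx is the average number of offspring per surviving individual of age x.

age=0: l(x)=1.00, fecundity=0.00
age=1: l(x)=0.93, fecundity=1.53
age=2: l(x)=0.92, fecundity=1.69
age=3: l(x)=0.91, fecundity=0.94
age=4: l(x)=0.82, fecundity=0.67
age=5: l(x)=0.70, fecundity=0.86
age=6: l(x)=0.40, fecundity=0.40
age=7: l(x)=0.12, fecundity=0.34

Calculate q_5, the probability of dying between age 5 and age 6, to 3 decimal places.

0.429

q_5 = (l_5 − l_6) / l_5 = (0.7 − 0.4) / 0.7
     = 0.3 / 0.7 = 0.428571… → 0.429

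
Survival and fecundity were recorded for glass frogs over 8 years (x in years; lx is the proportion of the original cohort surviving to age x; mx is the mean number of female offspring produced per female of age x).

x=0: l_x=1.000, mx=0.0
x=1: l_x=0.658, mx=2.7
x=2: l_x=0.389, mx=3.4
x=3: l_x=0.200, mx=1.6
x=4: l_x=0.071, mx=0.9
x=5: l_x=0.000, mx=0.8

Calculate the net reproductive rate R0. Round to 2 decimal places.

lx·mx by age: 0, 1.7766, 1.3226, 0.32, 0.0639, 0
R0 = Σ lx·mx = 3.4831 → 3.48

3.48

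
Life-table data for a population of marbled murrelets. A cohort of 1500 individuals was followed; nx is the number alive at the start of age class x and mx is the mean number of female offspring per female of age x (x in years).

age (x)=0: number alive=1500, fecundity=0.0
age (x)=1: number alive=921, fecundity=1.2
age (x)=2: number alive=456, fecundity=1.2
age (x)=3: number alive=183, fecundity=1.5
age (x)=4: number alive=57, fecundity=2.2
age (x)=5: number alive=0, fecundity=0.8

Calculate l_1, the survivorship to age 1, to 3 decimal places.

l_1 = n_1/n_0 = 921/1500 = 0.614 → 0.614

0.614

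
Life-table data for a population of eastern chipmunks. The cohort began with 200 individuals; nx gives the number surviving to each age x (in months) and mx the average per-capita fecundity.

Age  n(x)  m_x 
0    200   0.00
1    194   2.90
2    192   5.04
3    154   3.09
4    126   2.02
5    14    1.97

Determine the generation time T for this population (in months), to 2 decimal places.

2.22

lx = nx/n0 = nx/200: 1, 0.97, 0.96, 0.77, 0.63, 0.07
lx·mx: 0, 2.813, 4.8384, 2.3793, 1.2726, 0.1379 → R0 = 11.4412
x·lx·mx: 0, 2.813, 9.6768, 7.1379, 5.0904, 0.6895 → Σ = 25.4076
T = 25.4076 / 11.4412 = 2.220711… → 2.22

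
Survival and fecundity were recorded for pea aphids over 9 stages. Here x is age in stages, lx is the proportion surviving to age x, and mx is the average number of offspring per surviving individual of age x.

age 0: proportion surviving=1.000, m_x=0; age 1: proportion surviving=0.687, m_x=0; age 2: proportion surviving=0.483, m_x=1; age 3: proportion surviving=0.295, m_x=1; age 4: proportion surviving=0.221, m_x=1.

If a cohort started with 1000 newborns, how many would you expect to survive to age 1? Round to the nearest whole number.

687

Expected survivors = N0 · l_1 = 1000 × 0.687 = 687 → 687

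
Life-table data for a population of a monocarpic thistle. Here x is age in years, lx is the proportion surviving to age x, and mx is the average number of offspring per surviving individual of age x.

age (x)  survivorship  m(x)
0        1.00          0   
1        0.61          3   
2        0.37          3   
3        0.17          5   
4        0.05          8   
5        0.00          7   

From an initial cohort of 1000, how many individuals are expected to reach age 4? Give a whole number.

Expected survivors = N0 · l_4 = 1000 × 0.05 = 50 → 50

50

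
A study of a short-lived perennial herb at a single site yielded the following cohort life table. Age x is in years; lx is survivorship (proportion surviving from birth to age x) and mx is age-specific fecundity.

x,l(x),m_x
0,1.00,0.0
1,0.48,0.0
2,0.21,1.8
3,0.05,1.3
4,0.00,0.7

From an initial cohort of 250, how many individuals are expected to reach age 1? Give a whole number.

Expected survivors = N0 · l_1 = 250 × 0.48 = 120 → 120

120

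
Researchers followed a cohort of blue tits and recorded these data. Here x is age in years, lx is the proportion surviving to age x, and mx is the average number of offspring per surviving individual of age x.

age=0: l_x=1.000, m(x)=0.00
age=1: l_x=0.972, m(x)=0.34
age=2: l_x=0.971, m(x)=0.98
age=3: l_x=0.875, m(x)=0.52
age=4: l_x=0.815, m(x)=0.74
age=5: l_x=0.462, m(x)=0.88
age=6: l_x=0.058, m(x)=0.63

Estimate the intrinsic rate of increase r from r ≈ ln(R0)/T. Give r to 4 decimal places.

R0 = Σ lx·mx = 0 + 0.33048 + 0.95158 + 0.455 + 0.6031 + 0.40656 + 0.03654 = 2.78326
Σ x·lx·mx = 8.26308; T = 8.26308/2.78326 = 2.96885…
r ≈ ln(R0)/T = ln(2.78326)/2.96885… = 0.344788… → 0.3448

0.3448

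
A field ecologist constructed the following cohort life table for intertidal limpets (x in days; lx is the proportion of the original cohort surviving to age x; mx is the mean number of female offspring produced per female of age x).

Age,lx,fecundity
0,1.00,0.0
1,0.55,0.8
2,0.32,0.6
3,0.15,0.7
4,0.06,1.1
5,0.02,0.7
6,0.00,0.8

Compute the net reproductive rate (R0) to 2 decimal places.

0.82

lx·mx by age: 0, 0.44, 0.192, 0.105, 0.066, 0.014, 0
R0 = Σ lx·mx = 0.817 → 0.82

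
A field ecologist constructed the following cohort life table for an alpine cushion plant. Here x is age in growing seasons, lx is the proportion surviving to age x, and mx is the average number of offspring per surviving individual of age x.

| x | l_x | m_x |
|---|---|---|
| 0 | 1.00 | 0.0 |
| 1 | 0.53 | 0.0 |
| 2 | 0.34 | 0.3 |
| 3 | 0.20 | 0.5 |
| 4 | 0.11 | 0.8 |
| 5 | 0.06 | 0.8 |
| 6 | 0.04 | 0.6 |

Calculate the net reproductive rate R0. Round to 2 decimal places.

lx·mx by age: 0, 0, 0.102, 0.1, 0.088, 0.048, 0.024
R0 = Σ lx·mx = 0.362 → 0.36

0.36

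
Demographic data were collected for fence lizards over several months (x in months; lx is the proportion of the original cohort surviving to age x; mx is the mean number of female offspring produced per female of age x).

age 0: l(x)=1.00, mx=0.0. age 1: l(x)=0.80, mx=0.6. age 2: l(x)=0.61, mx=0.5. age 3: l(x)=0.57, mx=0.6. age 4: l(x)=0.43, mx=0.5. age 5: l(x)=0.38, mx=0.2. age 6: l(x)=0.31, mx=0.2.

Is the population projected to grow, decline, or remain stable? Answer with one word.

growing

R0 = Σ lx·mx = 0 + 0.48 + 0.305 + 0.342 + 0.215 + 0.076 + 0.062 = 1.48
R0 > 1, so the population is growing.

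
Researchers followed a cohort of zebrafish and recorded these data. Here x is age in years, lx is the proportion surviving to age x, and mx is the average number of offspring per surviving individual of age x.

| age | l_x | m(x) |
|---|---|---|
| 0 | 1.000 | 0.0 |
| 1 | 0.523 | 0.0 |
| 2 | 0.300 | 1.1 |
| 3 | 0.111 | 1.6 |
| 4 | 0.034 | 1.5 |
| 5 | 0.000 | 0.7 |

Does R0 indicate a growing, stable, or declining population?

declining

R0 = Σ lx·mx = 0 + 0 + 0.33 + 0.1776 + 0.051 + 0 = 0.5586
R0 < 1, so the population is declining.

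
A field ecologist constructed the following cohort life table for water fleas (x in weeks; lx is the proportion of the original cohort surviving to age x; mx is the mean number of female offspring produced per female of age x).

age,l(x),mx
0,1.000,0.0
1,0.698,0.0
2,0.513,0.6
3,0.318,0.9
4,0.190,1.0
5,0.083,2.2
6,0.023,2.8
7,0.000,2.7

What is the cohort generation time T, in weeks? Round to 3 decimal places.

lx·mx: 0, 0, 0.3078, 0.2862, 0.19, 0.1826, 0.0644, 0 → R0 = 1.031
x·lx·mx: 0, 0, 0.6156, 0.8586, 0.76, 0.913, 0.3864, 0 → Σ = 3.5336
T = 3.5336 / 1.031 = 3.427352… → 3.427

3.427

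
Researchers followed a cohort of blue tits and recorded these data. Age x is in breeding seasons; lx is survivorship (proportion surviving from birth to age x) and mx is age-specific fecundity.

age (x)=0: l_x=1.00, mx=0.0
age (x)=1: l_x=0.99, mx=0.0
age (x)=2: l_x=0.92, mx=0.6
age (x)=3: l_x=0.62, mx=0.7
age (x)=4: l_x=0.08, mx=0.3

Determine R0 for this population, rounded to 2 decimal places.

1.01

lx·mx by age: 0, 0, 0.552, 0.434, 0.024
R0 = Σ lx·mx = 1.01 → 1.01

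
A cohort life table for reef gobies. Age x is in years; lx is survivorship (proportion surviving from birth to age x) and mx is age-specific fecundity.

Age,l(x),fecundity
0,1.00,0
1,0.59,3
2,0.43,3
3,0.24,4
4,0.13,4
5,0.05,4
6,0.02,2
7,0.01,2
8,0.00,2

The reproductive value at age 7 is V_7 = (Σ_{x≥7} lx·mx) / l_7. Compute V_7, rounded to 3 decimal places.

lx·mx for x ≥ 7: 0.02, 0 → sum = 0.02
V_7 = 0.02 / l_7 = 0.02 / 0.01 = 2 → 2.000

2.000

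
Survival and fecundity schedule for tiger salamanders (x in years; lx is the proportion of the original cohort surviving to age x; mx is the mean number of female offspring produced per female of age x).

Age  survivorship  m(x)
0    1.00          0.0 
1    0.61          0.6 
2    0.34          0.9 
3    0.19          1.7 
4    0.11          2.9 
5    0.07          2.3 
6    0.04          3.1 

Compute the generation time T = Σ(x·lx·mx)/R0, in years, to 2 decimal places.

lx·mx: 0, 0.366, 0.306, 0.323, 0.319, 0.161, 0.124 → R0 = 1.599
x·lx·mx: 0, 0.366, 0.612, 0.969, 1.276, 0.805, 0.744 → Σ = 4.772
T = 4.772 / 1.599 = 2.984365… → 2.98

2.98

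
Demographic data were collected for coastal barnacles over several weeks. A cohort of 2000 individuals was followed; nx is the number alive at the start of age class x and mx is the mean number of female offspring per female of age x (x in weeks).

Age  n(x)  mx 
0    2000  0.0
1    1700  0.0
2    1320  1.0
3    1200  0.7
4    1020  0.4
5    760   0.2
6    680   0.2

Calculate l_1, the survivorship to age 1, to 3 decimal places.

0.850

l_1 = n_1/n_0 = 1700/2000 = 0.85 → 0.850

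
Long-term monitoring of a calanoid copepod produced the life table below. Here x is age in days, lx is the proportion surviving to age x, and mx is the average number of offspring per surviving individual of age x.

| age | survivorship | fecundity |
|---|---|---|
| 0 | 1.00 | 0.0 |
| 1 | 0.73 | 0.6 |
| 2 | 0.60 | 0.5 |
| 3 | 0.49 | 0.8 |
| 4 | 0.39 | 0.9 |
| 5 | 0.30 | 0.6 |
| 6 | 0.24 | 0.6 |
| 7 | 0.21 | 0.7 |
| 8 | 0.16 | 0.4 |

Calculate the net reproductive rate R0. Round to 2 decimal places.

2.02

lx·mx by age: 0, 0.438, 0.3, 0.392, 0.351, 0.18, 0.144, 0.147, 0.064
R0 = Σ lx·mx = 2.016 → 2.02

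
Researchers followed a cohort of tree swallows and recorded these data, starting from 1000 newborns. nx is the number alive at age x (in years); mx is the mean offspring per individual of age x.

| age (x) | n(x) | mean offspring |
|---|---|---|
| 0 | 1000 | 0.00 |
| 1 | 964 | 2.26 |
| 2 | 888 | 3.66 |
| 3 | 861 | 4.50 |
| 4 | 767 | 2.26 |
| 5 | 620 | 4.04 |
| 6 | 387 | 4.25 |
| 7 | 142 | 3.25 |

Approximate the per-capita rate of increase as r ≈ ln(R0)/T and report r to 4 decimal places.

0.8142

lx = nx/n0 = nx/1000: 1, 0.964, 0.888, 0.861, 0.767, 0.62, 0.387, 0.142
R0 = Σ lx·mx = 0 + 2.17864 + 3.25008 + 3.8745 + 1.73342 + 2.5048 + 1.64475 + 0.4615 = 15.64769
Σ x·lx·mx = 52.85898; T = 52.85898/15.64769 = 3.37807…
r ≈ ln(R0)/T = ln(15.64769)/3.37807… = 0.81417… → 0.8142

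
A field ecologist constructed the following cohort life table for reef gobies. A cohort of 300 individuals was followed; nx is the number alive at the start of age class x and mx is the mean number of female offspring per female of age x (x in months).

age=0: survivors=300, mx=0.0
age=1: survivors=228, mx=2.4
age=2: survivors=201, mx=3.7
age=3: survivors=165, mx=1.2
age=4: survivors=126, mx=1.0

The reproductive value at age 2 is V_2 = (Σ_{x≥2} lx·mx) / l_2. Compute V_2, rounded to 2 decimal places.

lx = nx/n0 = nx/300: 1, 0.76, 0.67, 0.55, 0.42
lx·mx for x ≥ 2: 2.479, 0.66, 0.42 → sum = 3.559
V_2 = 3.559 / l_2 = 3.559 / 0.67 = 5.31194… → 5.31

5.31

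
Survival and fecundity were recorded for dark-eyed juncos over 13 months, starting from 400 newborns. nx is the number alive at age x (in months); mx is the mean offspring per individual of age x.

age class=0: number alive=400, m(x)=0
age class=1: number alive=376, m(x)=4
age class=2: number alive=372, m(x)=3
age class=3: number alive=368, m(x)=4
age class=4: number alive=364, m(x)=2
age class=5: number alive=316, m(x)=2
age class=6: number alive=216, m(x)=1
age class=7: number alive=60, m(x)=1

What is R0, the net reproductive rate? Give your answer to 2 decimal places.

lx = nx/n0 = nx/400: 1, 0.94, 0.93, 0.92, 0.91, 0.79, 0.54, 0.15
lx·mx by age: 0, 3.76, 2.79, 3.68, 1.82, 1.58, 0.54, 0.15
R0 = Σ lx·mx = 14.32 → 14.32

14.32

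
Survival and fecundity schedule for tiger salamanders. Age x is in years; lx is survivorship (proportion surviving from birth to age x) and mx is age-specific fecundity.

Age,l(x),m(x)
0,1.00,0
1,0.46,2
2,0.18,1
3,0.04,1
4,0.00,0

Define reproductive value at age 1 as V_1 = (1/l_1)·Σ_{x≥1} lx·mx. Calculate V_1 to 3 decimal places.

lx·mx for x ≥ 1: 0.92, 0.18, 0.04, 0 → sum = 1.14
V_1 = 1.14 / l_1 = 1.14 / 0.46 = 2.478261… → 2.478

2.478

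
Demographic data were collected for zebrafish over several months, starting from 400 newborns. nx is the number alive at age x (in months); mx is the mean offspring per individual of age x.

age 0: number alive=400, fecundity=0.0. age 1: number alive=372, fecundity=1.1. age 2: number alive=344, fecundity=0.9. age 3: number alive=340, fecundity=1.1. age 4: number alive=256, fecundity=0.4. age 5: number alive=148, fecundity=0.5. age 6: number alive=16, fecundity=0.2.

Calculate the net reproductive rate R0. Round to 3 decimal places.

lx = nx/n0 = nx/400: 1, 0.93, 0.86, 0.85, 0.64, 0.37, 0.04
lx·mx by age: 0, 1.023, 0.774, 0.935, 0.256, 0.185, 0.008
R0 = Σ lx·mx = 3.181 → 3.181

3.181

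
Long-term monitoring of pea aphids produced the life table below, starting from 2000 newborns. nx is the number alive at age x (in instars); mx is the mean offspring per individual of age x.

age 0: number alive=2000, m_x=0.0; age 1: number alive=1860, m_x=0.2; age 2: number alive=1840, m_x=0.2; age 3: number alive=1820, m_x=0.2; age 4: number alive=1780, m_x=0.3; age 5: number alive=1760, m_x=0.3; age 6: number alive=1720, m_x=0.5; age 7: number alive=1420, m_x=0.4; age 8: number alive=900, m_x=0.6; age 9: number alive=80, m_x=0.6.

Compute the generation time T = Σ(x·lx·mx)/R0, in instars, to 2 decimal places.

4.99

lx = nx/n0 = nx/2000: 1, 0.93, 0.92, 0.91, 0.89, 0.88, 0.86, 0.71, 0.45, 0.04
lx·mx: 0, 0.186, 0.184, 0.182, 0.267, 0.264, 0.43, 0.284, 0.27, 0.024 → R0 = 2.091
x·lx·mx: 0, 0.186, 0.368, 0.546, 1.068, 1.32, 2.58, 1.988, 2.16, 0.216 → Σ = 10.432
T = 10.432 / 2.091 = 4.989… → 4.99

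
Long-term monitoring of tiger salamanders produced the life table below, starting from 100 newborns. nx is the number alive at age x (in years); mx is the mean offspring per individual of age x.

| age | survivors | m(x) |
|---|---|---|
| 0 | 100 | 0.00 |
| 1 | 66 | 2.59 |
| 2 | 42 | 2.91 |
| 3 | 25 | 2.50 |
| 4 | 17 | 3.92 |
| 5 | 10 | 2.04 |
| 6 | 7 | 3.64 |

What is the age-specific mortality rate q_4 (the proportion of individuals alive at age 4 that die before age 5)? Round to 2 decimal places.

lx = nx/n0 = nx/100: 1, 0.66, 0.42, 0.25, 0.17, 0.1, 0.07
q_4 = (l_4 − l_5) / l_4 = (0.17 − 0.1) / 0.17
     = 0.07 / 0.17 = 0.411765… → 0.41

0.41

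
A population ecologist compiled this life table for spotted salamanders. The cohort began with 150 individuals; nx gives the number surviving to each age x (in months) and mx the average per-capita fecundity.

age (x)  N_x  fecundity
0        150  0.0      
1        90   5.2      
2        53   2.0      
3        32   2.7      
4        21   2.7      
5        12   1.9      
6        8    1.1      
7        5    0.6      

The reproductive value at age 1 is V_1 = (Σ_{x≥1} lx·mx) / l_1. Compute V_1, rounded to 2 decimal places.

8.35

lx = nx/n0 = nx/150: 1, 0.6, 0.35333…, 0.21333…, 0.14, 0.08, 0.05333…, 0.03333…
lx·mx for x ≥ 1: 3.12, 0.706667…, 0.576…, 0.378, 0.152, 0.058667…, 0.02… → sum = 5.011333…
V_1 = 5.011333… / l_1 = 5.011333… / 0.6 = 8.352222… → 8.35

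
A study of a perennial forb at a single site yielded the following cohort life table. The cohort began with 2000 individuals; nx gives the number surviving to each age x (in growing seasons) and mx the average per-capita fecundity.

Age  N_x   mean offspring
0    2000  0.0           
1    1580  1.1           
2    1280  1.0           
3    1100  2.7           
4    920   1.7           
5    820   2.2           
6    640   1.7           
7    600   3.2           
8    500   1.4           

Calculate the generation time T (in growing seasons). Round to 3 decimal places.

lx = nx/n0 = nx/2000: 1, 0.79, 0.64, 0.55, 0.46, 0.41, 0.32, 0.3, 0.25
lx·mx: 0, 0.869, 0.64, 1.485, 0.782, 0.902, 0.544, 0.96, 0.35 → R0 = 6.532
x·lx·mx: 0, 0.869, 1.28, 4.455, 3.128, 4.51, 3.264, 6.72, 2.8 → Σ = 27.026
T = 27.026 / 6.532 = 4.137477… → 4.137

4.137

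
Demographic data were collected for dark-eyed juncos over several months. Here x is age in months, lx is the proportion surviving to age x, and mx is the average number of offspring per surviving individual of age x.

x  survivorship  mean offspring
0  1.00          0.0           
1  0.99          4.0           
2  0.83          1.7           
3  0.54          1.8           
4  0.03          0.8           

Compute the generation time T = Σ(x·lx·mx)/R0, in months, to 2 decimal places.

1.54

lx·mx: 0, 3.96, 1.411, 0.972, 0.024 → R0 = 6.367
x·lx·mx: 0, 3.96, 2.822, 2.916, 0.096 → Σ = 9.794
T = 9.794 / 6.367 = 1.538244… → 1.54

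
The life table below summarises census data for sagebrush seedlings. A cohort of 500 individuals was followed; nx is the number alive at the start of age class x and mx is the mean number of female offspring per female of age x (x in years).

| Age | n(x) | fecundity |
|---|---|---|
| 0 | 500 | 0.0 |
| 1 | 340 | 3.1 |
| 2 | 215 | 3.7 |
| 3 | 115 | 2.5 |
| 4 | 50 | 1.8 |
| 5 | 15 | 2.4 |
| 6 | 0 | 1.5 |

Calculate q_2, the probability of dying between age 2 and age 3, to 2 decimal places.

0.47

lx = nx/n0 = nx/500: 1, 0.68, 0.43, 0.23, 0.1, 0.03, 0
q_2 = (l_2 − l_3) / l_2 = (0.43 − 0.23) / 0.43
     = 0.2 / 0.43 = 0.465116… → 0.47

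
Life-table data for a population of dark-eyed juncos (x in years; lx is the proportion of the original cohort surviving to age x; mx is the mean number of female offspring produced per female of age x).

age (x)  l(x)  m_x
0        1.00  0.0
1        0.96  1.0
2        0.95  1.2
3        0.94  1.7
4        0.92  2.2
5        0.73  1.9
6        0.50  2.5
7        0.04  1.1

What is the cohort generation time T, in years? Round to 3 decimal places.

lx·mx: 0, 0.96, 1.14, 1.598, 2.024, 1.387, 1.25, 0.044 → R0 = 8.403
x·lx·mx: 0, 0.96, 2.28, 4.794, 8.096, 6.935, 7.5, 0.308 → Σ = 30.873
T = 30.873 / 8.403 = 3.674045… → 3.674

3.674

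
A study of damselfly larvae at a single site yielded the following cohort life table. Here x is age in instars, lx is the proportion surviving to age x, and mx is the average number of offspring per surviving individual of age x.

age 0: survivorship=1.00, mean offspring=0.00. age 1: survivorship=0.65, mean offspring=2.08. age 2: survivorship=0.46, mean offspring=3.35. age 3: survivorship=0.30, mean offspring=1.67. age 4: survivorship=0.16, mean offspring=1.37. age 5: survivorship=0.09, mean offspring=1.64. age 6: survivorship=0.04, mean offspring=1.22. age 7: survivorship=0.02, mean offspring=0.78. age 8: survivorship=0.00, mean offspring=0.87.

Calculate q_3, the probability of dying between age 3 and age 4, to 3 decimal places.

q_3 = (l_3 − l_4) / l_3 = (0.3 − 0.16) / 0.3
     = 0.14 / 0.3 = 0.466667… → 0.467

0.467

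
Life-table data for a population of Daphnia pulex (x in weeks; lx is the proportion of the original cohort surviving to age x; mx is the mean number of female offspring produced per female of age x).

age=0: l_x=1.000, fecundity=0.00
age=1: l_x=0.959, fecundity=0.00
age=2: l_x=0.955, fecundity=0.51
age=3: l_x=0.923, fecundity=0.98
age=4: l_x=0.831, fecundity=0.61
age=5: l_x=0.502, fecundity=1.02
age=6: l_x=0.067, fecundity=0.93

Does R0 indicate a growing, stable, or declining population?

growing

R0 = Σ lx·mx = 0 + 0 + 0.48705 + 0.90454 + 0.50691 + 0.51204 + 0.06231 = 2.47285
R0 > 1, so the population is growing.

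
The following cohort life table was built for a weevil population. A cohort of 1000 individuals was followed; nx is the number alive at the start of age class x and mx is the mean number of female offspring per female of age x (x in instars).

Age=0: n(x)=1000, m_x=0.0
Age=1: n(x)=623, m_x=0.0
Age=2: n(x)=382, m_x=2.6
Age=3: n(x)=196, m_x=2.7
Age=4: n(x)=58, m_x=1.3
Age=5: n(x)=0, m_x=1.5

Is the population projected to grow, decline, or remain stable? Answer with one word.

growing

lx = nx/n0 = nx/1000: 1, 0.623, 0.382, 0.196, 0.058, 0
R0 = Σ lx·mx = 0 + 0 + 0.9932 + 0.5292 + 0.0754 + 0 = 1.5978
R0 > 1, so the population is growing.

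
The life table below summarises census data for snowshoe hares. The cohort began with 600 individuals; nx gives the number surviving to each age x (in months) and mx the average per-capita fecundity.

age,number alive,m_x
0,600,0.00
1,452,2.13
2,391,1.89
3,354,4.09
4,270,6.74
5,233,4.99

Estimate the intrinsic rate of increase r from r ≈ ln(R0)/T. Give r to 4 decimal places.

lx = nx/n0 = nx/600: 1, 0.75333…, 0.65167…, 0.59, 0.45, 0.38833…
R0 = Σ lx·mx = 0 + 1.6046… + 1.23165… + 2.4131 + 3.033 + 1.93778… = 10.220133…
Σ x·lx·mx = 33.128117…; T = 33.128117…/10.220133… = 3.24146…
r ≈ ln(R0)/T = ln(10.220133…)/3.24146… = 0.717073… → 0.7171

0.7171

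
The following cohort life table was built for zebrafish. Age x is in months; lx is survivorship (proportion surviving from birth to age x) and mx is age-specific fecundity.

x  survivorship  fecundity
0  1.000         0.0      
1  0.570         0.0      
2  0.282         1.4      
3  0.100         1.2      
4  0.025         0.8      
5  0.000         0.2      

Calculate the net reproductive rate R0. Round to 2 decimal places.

lx·mx by age: 0, 0, 0.3948, 0.12, 0.02, 0
R0 = Σ lx·mx = 0.5348 → 0.53

0.53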